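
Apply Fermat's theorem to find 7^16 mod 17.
By Fermat's Little Theorem, 7^{16} ≡ 1 mod 17 since 17 is prime and gcd(7, 17) = 1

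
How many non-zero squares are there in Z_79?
Exactly half the non-zero residues mod a prime are QRs: (79-1)/2 = 39.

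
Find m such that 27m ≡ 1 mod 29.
Since 29 is prime, by Fermat 27^(-1) ≡ 27^{27} ≡ 14 mod 29. Verify: 27 × 14 = 378 ≡ 1 mod 29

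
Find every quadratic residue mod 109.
Quadratic residues modulo 109: {1, 3, 4, 5, 7, 9, 12, 15, 16, 20, 21, 22, 25, 26, 27, 28, 29, 31, 34, 35, 36, 38, 43, 45, 46, 48, 49, 60, 61, 63, 64, 66, 71, 73, 74, 75, 78, 80, 81, 82, 83, 84, 87, 88, 89, 93, 94, 97, 100, 102, 104, 105, 106, 108}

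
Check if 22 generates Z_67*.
22^{11} ≡ 1 mod 67 and 11 < 66, so ord_67(22) = 11 ≠ 66 and 22 is not a primitive root.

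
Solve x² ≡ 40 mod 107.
The square roots of 40 mod 107 are 19 and 88. Verify: 19² = 361 ≡ 40 mod 107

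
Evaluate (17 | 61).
(17/61) = 17^{30} mod 61 = -1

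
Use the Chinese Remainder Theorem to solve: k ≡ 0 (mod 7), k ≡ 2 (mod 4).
M = 7 × 4 = 28. M₁ = 4, y₁ ≡ 2 (mod 7). M₂ = 7, y₂ ≡ 3 (mod 4). k = 0×4×2 + 2×7×3 ≡ 14 (mod 28)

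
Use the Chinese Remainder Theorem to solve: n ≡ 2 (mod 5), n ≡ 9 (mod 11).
M = 5 × 11 = 55. M₁ = 11, y₁ ≡ 1 (mod 5). M₂ = 5, y₂ ≡ 9 (mod 11). n = 2×11×1 + 9×5×9 ≡ 42 (mod 55)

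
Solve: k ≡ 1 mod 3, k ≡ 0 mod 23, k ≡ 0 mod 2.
M = 3 × 23 × 2 = 138. M₁ = 46, y₁ ≡ 1 mod 3. M₂ = 6, y₂ ≡ 4 mod 23. M₃ = 69, y₃ ≡ 1 mod 2. k = 1×46×1 + 0×6×4 + 0×69×1 ≡ 46 mod 138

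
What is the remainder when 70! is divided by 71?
By Wilson's theorem, (70)! ≡ -1 ≡ 70 mod 71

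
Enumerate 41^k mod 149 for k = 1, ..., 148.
41^1, 41^2, ..., 41^{148} mod 149: [41, 42, 83, 125, 59, 35, 94, 129, 74, 54, 128, 33, 12, 45, 57, 102, 10, 112, 122, 85, 58, 143, 52, 46, 98, 144, 93, 88, 32, 120, 3, 123, 126, 100, 77, 28, 105, 133, 89, 73, 13, 86, 99, 36, 135, 22, 8, 30, 38, 68, 106, 25, 131, 7, 138, 145, 134, 130, 115, 96, 62, 9, 71, 80, 2, 82, 84, 17, 101, 118, 70, 39, 109, 148, 108, 107, 66, 24, 90, 114, 55, 20, 75, 95, 21, 116, 137, 104, 92, 47, 139, 37, 27, 64, 91, 6, 97, 103, 51, 5, 56, 61, 117, 29, 146, 26, 23, 49, 72, 121, 44, 16, 60, 76, 136, 63, 50, 113, 14, 127, 141, 119, 111, 81, 43, 124, 18, 142, 11, 4, 15, 19, 34, 53, 87, 140, 78, 69, 147, 67, 65, 132, 48, 31, 79, 110, 40, 1]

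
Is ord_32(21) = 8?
Powers of 21 mod 32: 21^1≡21, 21^2≡25, 21^3≡13, 21^4≡17, 21^5≡5, 21^6≡9, 21^7≡29, 21^8≡1. First k with 21^k≡1 is k=8. Yes, ord_32(21) = 8.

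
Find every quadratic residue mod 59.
Quadratic residues modulo 59: {1, 3, 4, 5, 7, 9, 12, 15, 16, 17, 19, 20, 21, 22, 25, 26, 27, 28, 29, 35, 36, 41, 45, 46, 48, 49, 51, 53, 57}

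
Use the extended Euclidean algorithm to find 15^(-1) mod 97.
Extended GCD: 15(13) + 97(-2) = 1. So 15^(-1) ≡ 13 (mod 97). Verify: 15 × 13 = 195 ≡ 1 (mod 97)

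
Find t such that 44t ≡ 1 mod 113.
Since 113 is prime, by Fermat 44^(-1) ≡ 44^{111} ≡ 18 mod 113. Verify: 44 × 18 = 792 ≡ 1 mod 113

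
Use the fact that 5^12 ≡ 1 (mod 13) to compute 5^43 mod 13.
By Fermat: 5^{12} ≡ 1 (mod 13). 43 = 3×12 + 7. So 5^{43} ≡ 5^{7} ≡ 8 (mod 13)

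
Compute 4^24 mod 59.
By repeated squaring mod 59: 4^{1}≡4, 4^{2}≡16, 4^{4}≡20, 4^{8}≡46, 4^{16}≡51. Then 4^{24} = 4^{16+8} ≡ 51 × 46 ≡ 45 mod 59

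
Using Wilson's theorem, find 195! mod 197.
(196)! = (195)! × (196) ≡ -1 (mod 197). So (195)! ≡ -1 × (196)^(-1) ≡ (-1)×(-1) = 1 (mod 197)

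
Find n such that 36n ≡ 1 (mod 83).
Since 83 is prime, by Fermat 36^(-1) ≡ 36^{81} ≡ 30 (mod 83). Verify: 36 × 30 = 1080 ≡ 1 (mod 83)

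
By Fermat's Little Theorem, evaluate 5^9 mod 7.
By Fermat: 5^{6} ≡ 1 mod 7. So 5^{9} = 5^{6} · 5^{3} ≡ 5^{3} ≡ 6 mod 7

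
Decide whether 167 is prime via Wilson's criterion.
(166)! mod 167 = 166. Since 166 ≡ -1 mod 167, 167 is prime.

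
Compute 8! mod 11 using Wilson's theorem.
(10)! = (8)! × (9) × (10) ≡ -1 mod 11. So (8)! ≡ -1 × [(10)(9)]^(-1) ≡ 5 mod 11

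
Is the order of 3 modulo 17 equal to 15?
Powers of 3 mod 17: 3^1≡3, 3^2≡9, 3^3≡10, 3^4≡13, 3^5≡5, 3^6≡15, 3^7≡11, 3^8≡16, 3^9≡14, 3^10≡8, 3^11≡7, 3^12≡4, 3^13≡12, 3^14≡2, 3^15≡6, 3^16≡1. 3^15≡6≢1, so ord ≠ 15. No, the actual order is 16.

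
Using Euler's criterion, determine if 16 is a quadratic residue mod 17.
By Euler's criterion: 16^{8} ≡ 1 (mod 17). Since this equals 1, 16 is a QR.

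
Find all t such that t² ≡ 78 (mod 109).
The square roots of 78 mod 109 are 80 and 29. Verify: 80² = 6400 ≡ 78 (mod 109)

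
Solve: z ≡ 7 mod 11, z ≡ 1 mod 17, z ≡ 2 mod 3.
M = 11 × 17 × 3 = 561. M₁ = 51, y₁ ≡ 8 mod 11. M₂ = 33, y₂ ≡ 16 mod 17. M₃ = 187, y₃ ≡ 1 mod 3. z = 7×51×8 + 1×33×16 + 2×187×1 ≡ 392 mod 561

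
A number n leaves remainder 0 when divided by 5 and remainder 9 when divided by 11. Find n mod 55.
M = 5 × 11 = 55. M₁ = 11, y₁ ≡ 1 mod 5. M₂ = 5, y₂ ≡ 9 mod 11. n = 0×11×1 + 9×5×9 ≡ 20 mod 55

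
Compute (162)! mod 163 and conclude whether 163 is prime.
(162)! mod 163 = 162. Since 162 ≡ -1 mod 163, 163 is prime.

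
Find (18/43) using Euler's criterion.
(18/43) = 18^{21} mod 43 = -1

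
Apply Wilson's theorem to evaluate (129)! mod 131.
(130)! = (129)! × (130) ≡ -1 (mod 131). So (129)! ≡ -1 × (130)^(-1) ≡ (-1)×(-1) = 1 (mod 131)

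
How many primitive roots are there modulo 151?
Number of primitive roots mod 151 = φ(p-1) = φ(150) = 40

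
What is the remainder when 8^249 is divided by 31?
Using Fermat: 8^{30} ≡ 1 (mod 31). 249 ≡ 9 (mod 30). So 8^{249} ≡ 8^{9} ≡ 4 (mod 31)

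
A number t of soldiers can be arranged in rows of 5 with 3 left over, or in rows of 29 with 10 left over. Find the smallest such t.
M = 5 × 29 = 145. M₁ = 29, y₁ ≡ 4 (mod 5). M₂ = 5, y₂ ≡ 6 (mod 29). t = 3×29×4 + 10×5×6 ≡ 68 (mod 145)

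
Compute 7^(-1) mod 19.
Since 19 is prime, by Fermat 7^(-1) ≡ 7^{17} ≡ 11 mod 19. Verify: 7 × 11 = 77 ≡ 1 mod 19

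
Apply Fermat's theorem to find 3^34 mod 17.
By Fermat: 3^{16} ≡ 1 mod 17. 34 = 2×16 + 2. So 3^{34} ≡ 3^{2} ≡ 9 mod 17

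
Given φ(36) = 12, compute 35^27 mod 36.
By Euler: 35^{12} ≡ 1 (mod 36) since gcd(35, 36) = 1. 27 = 2×12 + 3. So 35^{27} ≡ 35^{3} ≡ 35 (mod 36)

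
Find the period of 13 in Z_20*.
Powers of 13 mod 20: 13^1≡13, 13^2≡9, 13^3≡17, 13^4≡1. ord_20(13) = 4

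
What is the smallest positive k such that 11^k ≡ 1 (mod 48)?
Powers of 11 mod 48: 11^1≡11, 11^2≡25, 11^3≡35, 11^4≡1. Order = 4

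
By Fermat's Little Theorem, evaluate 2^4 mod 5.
By Fermat's Little Theorem, 2^{4} ≡ 1 (mod 5) since 5 is prime and gcd(2, 5) = 1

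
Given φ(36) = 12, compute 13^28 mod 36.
By Euler: 13^{12} ≡ 1 mod 36 since gcd(13, 36) = 1. 28 = 2×12 + 4. So 13^{28} ≡ 13^{4} ≡ 13 mod 36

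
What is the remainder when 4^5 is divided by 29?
By repeated squaring (mod 29): 4^{1}≡4, 4^{2}≡16, 4^{4}≡24. Then 4^{5} = 4^{4+1} ≡ 24 × 4 ≡ 9 (mod 29)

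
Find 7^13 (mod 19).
By repeated squaring (mod 19): 7^{1}≡7, 7^{2}≡11, 7^{4}≡7, 7^{8}≡11. Then 7^{13} = 7^{8+4+1} ≡ 11 × 7 × 7 ≡ 7 (mod 19)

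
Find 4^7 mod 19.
By repeated squaring mod 19: 4^{1}≡4, 4^{2}≡16, 4^{4}≡9. Then 4^{7} = 4^{4+2+1} ≡ 9 × 16 × 4 ≡ 6 mod 19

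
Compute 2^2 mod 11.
2^{2} = 4 ≡ 4 mod 11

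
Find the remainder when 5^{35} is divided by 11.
By Fermat: 5^{10} ≡ 1 (mod 11). 35 = 3×10 + 5. So 5^{35} ≡ 5^{5} ≡ 1 (mod 11)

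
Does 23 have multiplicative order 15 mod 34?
Powers of 23 mod 34: 23^1≡23, 23^2≡19, 23^3≡29, 23^4≡21, 23^5≡7, 23^6≡25, 23^7≡31, 23^8≡33, 23^9≡11, 23^10≡15, 23^11≡5, 23^12≡13, 23^13≡27, 23^14≡9, 23^15≡3, 23^16≡1. 23^15≡3≢1, so ord ≠ 15. No, the actual order is 16.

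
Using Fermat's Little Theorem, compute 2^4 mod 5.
By Fermat's Little Theorem, 2^{4} ≡ 1 mod 5 since 5 is prime and gcd(2, 5) = 1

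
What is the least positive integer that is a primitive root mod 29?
g = 2. Powers: [2, 4, 8, 16, 3, 6, ...] generates all 28 non-zero residues.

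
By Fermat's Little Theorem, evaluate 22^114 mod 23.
By Fermat: 22^{22} ≡ 1 mod 23. 114 = 5×22 + 4. So 22^{114} ≡ 22^{4} ≡ 1 mod 23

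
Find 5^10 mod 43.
By repeated squaring mod 43: 5^{1}≡5, 5^{2}≡25, 5^{4}≡23, 5^{8}≡13. Then 5^{10} = 5^{8+2} ≡ 13 × 25 ≡ 24 mod 43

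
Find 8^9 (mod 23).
By repeated squaring (mod 23): 8^{1}≡8, 8^{2}≡18, 8^{4}≡2, 8^{8}≡4. Then 8^{9} = 8^{8+1} ≡ 4 × 8 ≡ 9 (mod 23)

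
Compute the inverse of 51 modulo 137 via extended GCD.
Extended GCD: 51(43) + 137(-16) = 1. So 51^(-1) ≡ 43 mod 137. Verify: 51 × 43 = 2193 ≡ 1 mod 137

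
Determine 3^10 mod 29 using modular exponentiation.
By repeated squaring (mod 29): 3^{1}≡3, 3^{2}≡9, 3^{4}≡23, 3^{8}≡7. Then 3^{10} = 3^{8+2} ≡ 7 × 9 ≡ 5 (mod 29)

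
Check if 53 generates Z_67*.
53^{22} ≡ 1 mod 67 and 22 < 66, so ord_67(53) = 22 ≠ 66 and 53 is not a primitive root.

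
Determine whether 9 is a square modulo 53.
By Euler's criterion: 9^{26} ≡ 1 (mod 53). Since this equals 1, 9 is a QR.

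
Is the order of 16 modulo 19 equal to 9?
Powers of 16 mod 19: 16^1≡16, 16^2≡9, 16^3≡11, 16^4≡5, 16^5≡4, 16^6≡7, 16^7≡17, 16^8≡6, 16^9≡1. First k with 16^k≡1 is k=9. Yes, ord_19(16) = 9.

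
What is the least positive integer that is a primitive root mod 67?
g = 2. Powers: [2, 4, 8, 16, 32, 64, 61, 55, 43, ...] generates all 66 non-zero residues.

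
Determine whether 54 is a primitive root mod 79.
ord_79(54) divides 78. For each prime q|78: 54^{39}≡78, 54^{26}≡23, 54^{6}≡52, none ≡ 1. So 54 has order 78 and is a primitive root mod 79.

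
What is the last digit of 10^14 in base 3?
Using Fermat: 10^{2} ≡ 1 mod 3. 14 ≡ 0 mod 2. So 10^{14} ≡ 10^{0} ≡ 1 mod 3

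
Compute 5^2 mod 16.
5^{2} = 25 ≡ 9 mod 16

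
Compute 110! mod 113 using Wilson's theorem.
(112)! = (110)! × (111) × (112) ≡ -1 mod 113. So (110)! ≡ -1 × [(112)(111)]^(-1) ≡ 56 mod 113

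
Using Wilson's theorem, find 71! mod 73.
(72)! = (71)! × (72) ≡ -1 (mod 73). So (71)! ≡ -1 × (72)^(-1) ≡ (-1)×(-1) = 1 (mod 73)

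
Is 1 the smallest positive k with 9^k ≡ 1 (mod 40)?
Powers of 9 mod 40: 9^1≡9, 9^2≡1. 9^1≡9≢1, so ord ≠ 1. No, the actual order is 2.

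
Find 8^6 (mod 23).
By repeated squaring (mod 23): 8^{1}≡8, 8^{2}≡18, 8^{4}≡2. Then 8^{6} = 8^{4+2} ≡ 2 × 18 ≡ 13 (mod 23)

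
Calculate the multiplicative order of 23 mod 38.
Powers of 23 mod 38: 23^1≡23, 23^2≡35, 23^3≡7, 23^4≡9, 23^5≡17, 23^6≡11, 23^7≡25, 23^8≡5, 23^9≡1. ord_38(23) = 9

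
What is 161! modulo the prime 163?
(162)! = (161)! × (162) ≡ -1 (mod 163). So (161)! ≡ -1 × (162)^(-1) ≡ (-1)×(-1) = 1 (mod 163)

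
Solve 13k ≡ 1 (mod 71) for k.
Since 71 is prime, by Fermat 13^(-1) ≡ 13^{69} ≡ 11 (mod 71). Verify: 13 × 11 = 143 ≡ 1 (mod 71)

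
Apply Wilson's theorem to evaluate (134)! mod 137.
(136)! = (134)! × (135) × (136) ≡ -1 (mod 137). So (134)! ≡ -1 × [(136)(135)]^(-1) ≡ 68 (mod 137)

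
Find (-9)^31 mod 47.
By repeated squaring mod 47: (-9)^{1}≡38, (-9)^{2}≡34, (-9)^{4}≡28, (-9)^{8}≡32, (-9)^{16}≡37. Then (-9)^{31} = (-9)^{16+8+4+2+1} ≡ 37 × 32 × 28 × 34 × 38 ≡ 15 mod 47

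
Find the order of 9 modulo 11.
Powers of 9 mod 11: 9^1≡9, 9^2≡4, 9^3≡3, 9^4≡5, 9^5≡1. So the order of 9 is 5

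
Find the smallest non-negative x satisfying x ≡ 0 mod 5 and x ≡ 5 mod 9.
M = 5 × 9 = 45. M₁ = 9, y₁ ≡ 4 mod 5. M₂ = 5, y₂ ≡ 2 mod 9. x = 0×9×4 + 5×5×2 ≡ 5 mod 45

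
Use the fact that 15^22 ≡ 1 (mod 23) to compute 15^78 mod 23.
By Fermat: 15^{22} ≡ 1 (mod 23). 78 = 3×22 + 12. So 15^{78} ≡ 15^{12} ≡ 8 (mod 23)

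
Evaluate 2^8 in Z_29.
By repeated squaring mod 29: 2^{1}≡2, 2^{2}≡4, 2^{4}≡16, 2^{8}≡24. So 2^{8} ≡ 24 mod 29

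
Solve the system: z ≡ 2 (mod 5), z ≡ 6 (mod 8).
M = 5 × 8 = 40. M₁ = 8, y₁ ≡ 2 (mod 5). M₂ = 5, y₂ ≡ 5 (mod 8). z = 2×8×2 + 6×5×5 ≡ 22 (mod 40)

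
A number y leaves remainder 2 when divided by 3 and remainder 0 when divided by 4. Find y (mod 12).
M = 3 × 4 = 12. M₁ = 4, y₁ ≡ 1 (mod 3). M₂ = 3, y₂ ≡ 3 (mod 4). y = 2×4×1 + 0×3×3 ≡ 8 (mod 12)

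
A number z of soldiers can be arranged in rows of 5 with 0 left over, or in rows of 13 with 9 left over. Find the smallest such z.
M = 5 × 13 = 65. M₁ = 13, y₁ ≡ 2 mod 5. M₂ = 5, y₂ ≡ 8 mod 13. z = 0×13×2 + 9×5×8 ≡ 35 mod 65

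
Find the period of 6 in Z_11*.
Powers of 6 mod 11: 6^1≡6, 6^2≡3, 6^3≡7, 6^4≡9, 6^5≡10, 6^6≡5, 6^7≡8, 6^8≡4, 6^9≡2, 6^10≡1. Order = 10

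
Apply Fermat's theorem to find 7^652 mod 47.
By Fermat: 7^{46} ≡ 1 mod 47. 652 ≡ 8 mod 46. So 7^{652} ≡ 7^{8} ≡ 16 mod 47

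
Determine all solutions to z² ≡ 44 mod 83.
The square roots of 44 mod 83 are 25 and 58. Verify: 25² = 625 ≡ 44 mod 83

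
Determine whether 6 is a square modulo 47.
By Euler's criterion: 6^{23} ≡ 1 mod 47. Since this equals 1, 6 is a QR.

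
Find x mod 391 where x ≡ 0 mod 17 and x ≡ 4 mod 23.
M = 17 × 23 = 391. M₁ = 23, y₁ ≡ 3 mod 17. M₂ = 17, y₂ ≡ 19 mod 23. x = 0×23×3 + 4×17×19 ≡ 119 mod 391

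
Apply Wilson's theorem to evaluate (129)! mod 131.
(130)! = (129)! × (130) ≡ -1 (mod 131). So (129)! ≡ -1 × (130)^(-1) ≡ (-1)×(-1) = 1 (mod 131)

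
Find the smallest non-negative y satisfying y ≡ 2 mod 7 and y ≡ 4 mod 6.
M = 7 × 6 = 42. M₁ = 6, y₁ ≡ 6 mod 7. M₂ = 7, y₂ ≡ 1 mod 6. y = 2×6×6 + 4×7×1 ≡ 16 mod 42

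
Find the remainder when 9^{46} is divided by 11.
By Fermat: 9^{10} ≡ 1 mod 11. 46 = 4×10 + 6. So 9^{46} ≡ 9^{6} ≡ 9 mod 11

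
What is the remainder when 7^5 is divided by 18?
By repeated squaring (mod 18): 7^{1}≡7, 7^{2}≡13, 7^{4}≡7. Then 7^{5} = 7^{4+1} ≡ 7 × 7 ≡ 13 (mod 18)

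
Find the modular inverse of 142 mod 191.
Since 191 is prime, by Fermat 142^(-1) ≡ 142^{189} ≡ 152 (mod 191). Verify: 142 × 152 = 21584 ≡ 1 (mod 191)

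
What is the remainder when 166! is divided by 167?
By Wilson's theorem, (166)! ≡ -1 ≡ 166 (mod 167)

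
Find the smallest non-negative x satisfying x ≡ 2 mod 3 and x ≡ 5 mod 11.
M = 3 × 11 = 33. M₁ = 11, y₁ ≡ 2 mod 3. M₂ = 3, y₂ ≡ 4 mod 11. x = 2×11×2 + 5×3×4 ≡ 5 mod 33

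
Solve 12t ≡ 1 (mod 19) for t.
Since 19 is prime, by Fermat 12^(-1) ≡ 12^{17} ≡ 8 (mod 19). Verify: 12 × 8 = 96 ≡ 1 (mod 19)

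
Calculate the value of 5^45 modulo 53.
By repeated squaring (mod 53): 5^{1}≡5, 5^{2}≡25, 5^{4}≡42, 5^{8}≡15, 5^{16}≡13, 5^{32}≡10. Then 5^{45} = 5^{32+8+4+1} ≡ 10 × 15 × 42 × 5 ≡ 18 (mod 53)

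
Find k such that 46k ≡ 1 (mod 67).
Since 67 is prime, by Fermat 46^(-1) ≡ 46^{65} ≡ 51 (mod 67). Verify: 46 × 51 = 2346 ≡ 1 (mod 67)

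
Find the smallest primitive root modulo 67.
g = 2. Powers: [2, 4, 8, 16, 32, 64, 61, 55, ...] generates all 66 non-zero residues.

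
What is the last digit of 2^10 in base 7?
Using Fermat: 2^{6} ≡ 1 (mod 7). 10 ≡ 4 (mod 6). So 2^{10} ≡ 2^{4} ≡ 2 (mod 7)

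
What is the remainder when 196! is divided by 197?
By Wilson's theorem, (196)! ≡ -1 ≡ 196 mod 197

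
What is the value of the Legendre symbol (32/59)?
(32/59) = 32^{29} mod 59 = -1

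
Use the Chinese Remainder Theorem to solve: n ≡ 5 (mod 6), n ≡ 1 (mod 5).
M = 6 × 5 = 30. M₁ = 5, y₁ ≡ 5 (mod 6). M₂ = 6, y₂ ≡ 1 (mod 5). n = 5×5×5 + 1×6×1 ≡ 11 (mod 30)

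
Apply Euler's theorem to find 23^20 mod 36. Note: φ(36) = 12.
By Euler: 23^{12} ≡ 1 mod 36 since gcd(23, 36) = 1. 20 = 1×12 + 8. So 23^{20} ≡ 23^{8} ≡ 25 mod 36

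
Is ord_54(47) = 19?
Powers of 47 mod 54: 47^1≡47, 47^2≡49, 47^3≡35, 47^4≡25, 47^5≡41, 47^6≡37, 47^7≡11, 47^8≡31, 47^9≡53, 47^10≡7, 47^11≡5, 47^12≡19, 47^13≡29, 47^14≡13, 47^15≡17, 47^16≡43, 47^17≡23, 47^18≡1. Already 47^18≡1, so the order is 18 < 19. No, the actual order is 18.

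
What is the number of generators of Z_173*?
There are φ(173-1) = φ(172) = 84 primitive roots modulo 173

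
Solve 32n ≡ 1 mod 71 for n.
Since 71 is prime, by Fermat 32^(-1) ≡ 32^{69} ≡ 20 mod 71. Verify: 32 × 20 = 640 ≡ 1 mod 71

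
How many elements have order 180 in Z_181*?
A prime p has φ(p-1) primitive roots; here φ(180) = 48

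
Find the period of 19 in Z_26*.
Powers of 19 mod 26: 19^1≡19, 19^2≡23, 19^3≡21, 19^4≡9, 19^5≡15, 19^6≡25, 19^7≡7, 19^8≡3, 19^9≡5, 19^10≡17, 19^11≡11, 19^12≡1. ord_26(19) = 12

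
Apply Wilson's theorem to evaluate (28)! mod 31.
(30)! = (28)! × (29) × (30) ≡ -1 mod 31. So (28)! ≡ -1 × [(30)(29)]^(-1) ≡ 15 mod 31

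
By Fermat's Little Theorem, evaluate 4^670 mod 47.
By Fermat: 4^{46} ≡ 1 mod 47. 670 ≡ 26 mod 46. So 4^{670} ≡ 4^{26} ≡ 17 mod 47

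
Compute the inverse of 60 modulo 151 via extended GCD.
Extended GCD: 60(73) + 151(-29) = 1. So 60^(-1) ≡ 73 (mod 151). Verify: 60 × 73 = 4380 ≡ 1 (mod 151)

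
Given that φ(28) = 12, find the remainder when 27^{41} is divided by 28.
By Euler: 27^{12} ≡ 1 (mod 28) since gcd(27, 28) = 1. 41 = 3×12 + 5. So 27^{41} ≡ 27^{5} ≡ 27 (mod 28)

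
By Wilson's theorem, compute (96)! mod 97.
By Wilson's theorem, (96)! ≡ -1 ≡ 96 mod 97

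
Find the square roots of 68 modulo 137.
The square roots of 68 mod 137 are 94 and 43. Verify: 94² = 8836 ≡ 68 (mod 137)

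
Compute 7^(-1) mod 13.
Since 13 is prime, by Fermat 7^(-1) ≡ 7^{11} ≡ 2 mod 13. Verify: 7 × 2 = 14 ≡ 1 mod 13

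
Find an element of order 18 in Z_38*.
3 has order 18 mod 38 since 3^{18} ≡ 1 (mod 38) and no smaller power works.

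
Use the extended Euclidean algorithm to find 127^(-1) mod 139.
Extended GCD: 127(-58) + 139(53) = 1. So 127^(-1) ≡ -58 ≡ 81 (mod 139). Verify: 127 × 81 = 10287 ≡ 1 (mod 139)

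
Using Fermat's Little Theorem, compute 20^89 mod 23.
By Fermat: 20^{22} ≡ 1 (mod 23). 89 = 4×22 + 1. So 20^{89} ≡ 20^{1} ≡ 20 (mod 23)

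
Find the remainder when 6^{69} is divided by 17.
By Fermat: 6^{16} ≡ 1 mod 17. 69 = 4×16 + 5. So 6^{69} ≡ 6^{5} ≡ 7 mod 17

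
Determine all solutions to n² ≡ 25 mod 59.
The square roots of 25 mod 59 are 5 and 54. Verify: 5² = 25 ≡ 25 mod 59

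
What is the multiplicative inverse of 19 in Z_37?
Since 37 is prime, by Fermat 19^(-1) ≡ 19^{35} ≡ 2 mod 37. Verify: 19 × 2 = 38 ≡ 1 mod 37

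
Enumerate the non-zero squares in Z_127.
Quadratic residues modulo 127: {1, 2, 4, 8, 9, 11, 13, 15, 16, 17, 18, 19, 21, 22, 25, 26, 30, 31, 32, 34, 35, 36, 37, 38, 41, 42, 44, 47, 49, 50, 52, 60, 61, 62, 64, 68, 69, 70, 71, 72, 73, 74, 76, 79, 81, 82, 84, 87, 88, 94, 98, 99, 100, 103, 104, 107, 113, 115, 117, 120, 121, 122, 124}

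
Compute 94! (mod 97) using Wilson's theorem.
(96)! = (94)! × (95) × (96) ≡ -1 (mod 97). So (94)! ≡ -1 × [(96)(95)]^(-1) ≡ 48 (mod 97)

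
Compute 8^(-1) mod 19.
Since 19 is prime, by Fermat 8^(-1) ≡ 8^{17} ≡ 12 mod 19. Verify: 8 × 12 = 96 ≡ 1 mod 19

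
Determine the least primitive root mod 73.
g = 5. Powers: [5, 25, 52, 41, 59, 3, ...] generates all 72 non-zero residues.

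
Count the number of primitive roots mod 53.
Number of primitive roots mod 53 = φ(p-1) = φ(52) = 24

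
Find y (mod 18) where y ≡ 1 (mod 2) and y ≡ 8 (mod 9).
M = 2 × 9 = 18. M₁ = 9, y₁ ≡ 1 (mod 2). M₂ = 2, y₂ ≡ 5 (mod 9). y = 1×9×1 + 8×2×5 ≡ 17 (mod 18)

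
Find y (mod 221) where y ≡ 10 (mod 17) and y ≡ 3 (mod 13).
M = 17 × 13 = 221. M₁ = 13, y₁ ≡ 4 (mod 17). M₂ = 17, y₂ ≡ 10 (mod 13). y = 10×13×4 + 3×17×10 ≡ 146 (mod 221)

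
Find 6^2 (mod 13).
6^{2} = 36 ≡ 10 (mod 13)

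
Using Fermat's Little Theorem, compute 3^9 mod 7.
By Fermat: 3^{6} ≡ 1 mod 7. So 3^{9} = 3^{6} · 3^{3} ≡ 3^{3} ≡ 6 mod 7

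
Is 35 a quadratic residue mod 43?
By Euler's criterion: 35^{21} ≡ 1 mod 43. Since this equals 1, 35 is a QR.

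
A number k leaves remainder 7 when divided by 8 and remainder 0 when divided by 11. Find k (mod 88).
M = 8 × 11 = 88. M₁ = 11, y₁ ≡ 3 (mod 8). M₂ = 8, y₂ ≡ 7 (mod 11). k = 7×11×3 + 0×8×7 ≡ 55 (mod 88)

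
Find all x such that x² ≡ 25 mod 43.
The square roots of 25 mod 43 are 38 and 5. Verify: 38² = 1444 ≡ 25 mod 43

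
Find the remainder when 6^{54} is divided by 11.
By Fermat: 6^{10} ≡ 1 mod 11. 54 = 5×10 + 4. So 6^{54} ≡ 6^{4} ≡ 9 mod 11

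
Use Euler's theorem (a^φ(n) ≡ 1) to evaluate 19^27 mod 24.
By Euler: 19^{8} ≡ 1 mod 24 since gcd(19, 24) = 1. 27 = 3×8 + 3. So 19^{27} ≡ 19^{3} ≡ 19 mod 24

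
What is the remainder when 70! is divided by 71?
By Wilson's theorem, (70)! ≡ -1 ≡ 70 (mod 71)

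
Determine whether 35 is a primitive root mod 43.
35^{7} ≡ 1 mod 43 and 7 < 42, so ord_43(35) = 7 ≠ 42 and 35 is not a primitive root.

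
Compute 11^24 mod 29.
By repeated squaring (mod 29): 11^{1}≡11, 11^{2}≡5, 11^{4}≡25, 11^{8}≡16, 11^{16}≡24. Then 11^{24} = 11^{16+8} ≡ 24 × 16 ≡ 7 (mod 29)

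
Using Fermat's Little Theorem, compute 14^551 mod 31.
By Fermat: 14^{30} ≡ 1 mod 31. 551 ≡ 11 mod 30. So 14^{551} ≡ 14^{11} ≡ 9 mod 31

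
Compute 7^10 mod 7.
By repeated squaring (mod 7): 7^{1}≡0, 7^{2}≡0, 7^{4}≡0, 7^{8}≡0. Then 7^{10} = 7^{8+2} ≡ 0 × 0 ≡ 0 (mod 7)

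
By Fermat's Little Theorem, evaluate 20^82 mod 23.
By Fermat: 20^{22} ≡ 1 mod 23. 82 = 3×22 + 16. So 20^{82} ≡ 20^{16} ≡ 13 mod 23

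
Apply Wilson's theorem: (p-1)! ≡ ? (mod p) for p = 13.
By Wilson's theorem, (12)! ≡ -1 ≡ 12 mod 13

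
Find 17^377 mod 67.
Using Fermat: 17^{66} ≡ 1 mod 67. 377 ≡ 47 mod 66. So 17^{377} ≡ 17^{47} ≡ 35 mod 67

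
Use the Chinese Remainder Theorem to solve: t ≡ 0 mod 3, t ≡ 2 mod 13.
M = 3 × 13 = 39. M₁ = 13, y₁ ≡ 1 mod 3. M₂ = 3, y₂ ≡ 9 mod 13. t = 0×13×1 + 2×3×9 ≡ 15 mod 39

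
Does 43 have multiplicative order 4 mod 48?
Powers of 43 mod 48: 43^1≡43, 43^2≡25, 43^3≡19, 43^4≡1. First k with 43^k≡1 is k=4. Yes, ord_48(43) = 4.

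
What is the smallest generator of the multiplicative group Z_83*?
g = 2. Powers: [2, 4, 8, 16, 32, 64, 45, ...] generates all 82 non-zero residues.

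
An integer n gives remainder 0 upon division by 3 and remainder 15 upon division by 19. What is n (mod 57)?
M = 3 × 19 = 57. M₁ = 19, y₁ ≡ 1 (mod 3). M₂ = 3, y₂ ≡ 13 (mod 19). n = 0×19×1 + 15×3×13 ≡ 15 (mod 57)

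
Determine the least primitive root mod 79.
g = 3. For each prime q|78: 3^{39}≡78, 3^{26}≡23, 3^{6}≡18, none ≡ 1, so ord_79(3) = 78 and 3 is a primitive root.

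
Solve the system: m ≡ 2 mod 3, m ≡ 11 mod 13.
M = 3 × 13 = 39. M₁ = 13, y₁ ≡ 1 mod 3. M₂ = 3, y₂ ≡ 9 mod 13. m = 2×13×1 + 11×3×9 ≡ 11 mod 39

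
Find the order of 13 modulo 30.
Powers of 13 mod 30: 13^1≡13, 13^2≡19, 13^3≡7, 13^4≡1. ord_30(13) = 4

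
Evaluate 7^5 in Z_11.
By repeated squaring (mod 11): 7^{1}≡7, 7^{2}≡5, 7^{4}≡3. Then 7^{5} = 7^{4+1} ≡ 3 × 7 ≡ 10 (mod 11)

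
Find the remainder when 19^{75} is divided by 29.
By Fermat: 19^{28} ≡ 1 (mod 29). 75 = 2×28 + 19. So 19^{75} ≡ 19^{19} ≡ 8 (mod 29)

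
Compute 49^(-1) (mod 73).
Since 73 is prime, by Fermat 49^(-1) ≡ 49^{71} ≡ 3 (mod 73). Verify: 49 × 3 = 147 ≡ 1 (mod 73)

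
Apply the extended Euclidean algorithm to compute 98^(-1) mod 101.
Extended GCD: 98(-34) + 101(33) = 1. So 98^(-1) ≡ -34 ≡ 67 mod 101. Verify: 98 × 67 = 6566 ≡ 1 mod 101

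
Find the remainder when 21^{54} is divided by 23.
By Fermat: 21^{22} ≡ 1 mod 23. 54 = 2×22 + 10. So 21^{54} ≡ 21^{10} ≡ 12 mod 23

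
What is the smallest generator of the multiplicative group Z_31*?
g = 3. Powers: [3, 9, 27, 19, 26, 16, 17, 20, 29, 25, ...] generates all 30 non-zero residues.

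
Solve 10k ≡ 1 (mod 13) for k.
Since 13 is prime, by Fermat 10^(-1) ≡ 10^{11} ≡ 4 (mod 13). Verify: 10 × 4 = 40 ≡ 1 (mod 13)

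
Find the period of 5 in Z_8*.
Powers of 5 mod 8: 5^1≡5, 5^2≡1. Order = 2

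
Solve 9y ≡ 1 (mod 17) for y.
Since 17 is prime, by Fermat 9^(-1) ≡ 9^{15} ≡ 2 (mod 17). Verify: 9 × 2 = 18 ≡ 1 (mod 17)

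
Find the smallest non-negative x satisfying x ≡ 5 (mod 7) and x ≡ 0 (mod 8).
M = 7 × 8 = 56. M₁ = 8, y₁ ≡ 1 (mod 7). M₂ = 7, y₂ ≡ 7 (mod 8). x = 5×8×1 + 0×7×7 ≡ 40 (mod 56)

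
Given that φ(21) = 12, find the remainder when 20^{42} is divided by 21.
By Euler: 20^{12} ≡ 1 mod 21 since gcd(20, 21) = 1. 42 = 3×12 + 6. So 20^{42} ≡ 20^{6} ≡ 1 mod 21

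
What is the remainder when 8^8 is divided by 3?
Using Fermat: 8^{2} ≡ 1 (mod 3). 8 ≡ 0 (mod 2). So 8^{8} ≡ 8^{0} ≡ 1 (mod 3)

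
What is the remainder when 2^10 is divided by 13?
By repeated squaring (mod 13): 2^{1}≡2, 2^{2}≡4, 2^{4}≡3, 2^{8}≡9. Then 2^{10} = 2^{8+2} ≡ 9 × 4 ≡ 10 (mod 13)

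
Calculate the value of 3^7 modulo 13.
By repeated squaring (mod 13): 3^{1}≡3, 3^{2}≡9, 3^{4}≡3. Then 3^{7} = 3^{4+2+1} ≡ 3 × 9 × 3 ≡ 3 (mod 13)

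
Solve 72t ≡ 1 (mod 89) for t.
Since 89 is prime, by Fermat 72^(-1) ≡ 72^{87} ≡ 68 (mod 89). Verify: 72 × 68 = 4896 ≡ 1 (mod 89)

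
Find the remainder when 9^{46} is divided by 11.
By Fermat: 9^{10} ≡ 1 (mod 11). 46 = 4×10 + 6. So 9^{46} ≡ 9^{6} ≡ 9 (mod 11)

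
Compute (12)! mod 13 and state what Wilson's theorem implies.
(12)! mod 13 = 12. Since this equals -1 (mod 13), Wilson confirms 13 is prime.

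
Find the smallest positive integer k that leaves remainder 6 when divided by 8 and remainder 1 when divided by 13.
M = 8 × 13 = 104. M₁ = 13, y₁ ≡ 5 mod 8. M₂ = 8, y₂ ≡ 5 mod 13. k = 6×13×5 + 1×8×5 ≡ 14 mod 104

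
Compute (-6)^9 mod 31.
By repeated squaring (mod 31): (-6)^{1}≡25, (-6)^{2}≡5, (-6)^{4}≡25, (-6)^{8}≡5. Then (-6)^{9} = (-6)^{8+1} ≡ 5 × 25 ≡ 1 (mod 31)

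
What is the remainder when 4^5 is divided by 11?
By repeated squaring (mod 11): 4^{1}≡4, 4^{2}≡5, 4^{4}≡3. Then 4^{5} = 4^{4+1} ≡ 3 × 4 ≡ 1 (mod 11)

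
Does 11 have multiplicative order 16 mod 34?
Powers of 11 mod 34: 11^1≡11, 11^2≡19, 11^3≡5, 11^4≡21, 11^5≡27, 11^6≡25, 11^7≡3, 11^8≡33, 11^9≡23, 11^10≡15, 11^11≡29, 11^12≡13, 11^13≡7, 11^14≡9, 11^15≡31, 11^16≡1. First k with 11^k≡1 is k=16. Yes, ord_34(11) = 16.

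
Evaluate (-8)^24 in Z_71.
By repeated squaring mod 71: (-8)^{1}≡63, (-8)^{2}≡64, (-8)^{4}≡49, (-8)^{8}≡58, (-8)^{16}≡27. Then (-8)^{24} = (-8)^{16+8} ≡ 27 × 58 ≡ 4 mod 71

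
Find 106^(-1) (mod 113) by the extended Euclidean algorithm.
Extended GCD: 106(16) + 113(-15) = 1. So 106^(-1) ≡ 16 (mod 113). Verify: 106 × 16 = 1696 ≡ 1 (mod 113)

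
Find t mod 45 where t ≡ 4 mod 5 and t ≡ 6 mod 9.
M = 5 × 9 = 45. M₁ = 9, y₁ ≡ 4 mod 5. M₂ = 5, y₂ ≡ 2 mod 9. t = 4×9×4 + 6×5×2 ≡ 24 mod 45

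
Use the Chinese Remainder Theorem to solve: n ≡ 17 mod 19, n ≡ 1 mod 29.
M = 19 × 29 = 551. M₁ = 29, y₁ ≡ 2 mod 19. M₂ = 19, y₂ ≡ 26 mod 29. n = 17×29×2 + 1×19×26 ≡ 378 mod 551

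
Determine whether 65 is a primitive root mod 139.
65^{23} ≡ 1 (mod 139) and 23 < 138, so ord_139(65) = 23 ≠ 138 and 65 is not a primitive root.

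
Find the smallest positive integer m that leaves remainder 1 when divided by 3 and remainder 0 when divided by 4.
M = 3 × 4 = 12. M₁ = 4, y₁ ≡ 1 (mod 3). M₂ = 3, y₂ ≡ 3 (mod 4). m = 1×4×1 + 0×3×3 ≡ 4 (mod 12)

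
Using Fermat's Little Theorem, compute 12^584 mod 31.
By Fermat: 12^{30} ≡ 1 mod 31. 584 ≡ 14 mod 30. So 12^{584} ≡ 12^{14} ≡ 18 mod 31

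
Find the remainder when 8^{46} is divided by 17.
By Fermat: 8^{16} ≡ 1 (mod 17). 46 = 2×16 + 14. So 8^{46} ≡ 8^{14} ≡ 4 (mod 17)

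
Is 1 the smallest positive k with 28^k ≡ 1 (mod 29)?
Powers of 28 mod 29: 28^1≡28, 28^2≡1. 28^1≡28≢1, so ord ≠ 1. No, the actual order is 2.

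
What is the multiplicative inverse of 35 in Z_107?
Since 107 is prime, by Fermat 35^(-1) ≡ 35^{105} ≡ 52 (mod 107). Verify: 35 × 52 = 1820 ≡ 1 (mod 107)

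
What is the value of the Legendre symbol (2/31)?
(2/31) = 2^{15} mod 31 = 1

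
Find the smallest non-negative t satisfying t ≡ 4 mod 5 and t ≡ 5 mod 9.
M = 5 × 9 = 45. M₁ = 9, y₁ ≡ 4 mod 5. M₂ = 5, y₂ ≡ 2 mod 9. t = 4×9×4 + 5×5×2 ≡ 14 mod 45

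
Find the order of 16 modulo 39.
Powers of 16 mod 39: 16^1≡16, 16^2≡22, 16^3≡1. ord_39(16) = 3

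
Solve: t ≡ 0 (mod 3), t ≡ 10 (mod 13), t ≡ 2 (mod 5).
M = 3 × 13 × 5 = 195. M₁ = 65, y₁ ≡ 2 (mod 3). M₂ = 15, y₂ ≡ 7 (mod 13). M₃ = 39, y₃ ≡ 4 (mod 5). t = 0×65×2 + 10×15×7 + 2×39×4 ≡ 192 (mod 195)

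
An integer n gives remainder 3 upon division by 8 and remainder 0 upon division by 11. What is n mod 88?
M = 8 × 11 = 88. M₁ = 11, y₁ ≡ 3 mod 8. M₂ = 8, y₂ ≡ 7 mod 11. n = 3×11×3 + 0×8×7 ≡ 11 mod 88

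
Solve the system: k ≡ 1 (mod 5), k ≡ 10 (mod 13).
M = 5 × 13 = 65. M₁ = 13, y₁ ≡ 2 (mod 5). M₂ = 5, y₂ ≡ 8 (mod 13). k = 1×13×2 + 10×5×8 ≡ 36 (mod 65)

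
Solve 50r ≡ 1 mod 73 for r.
Since 73 is prime, by Fermat 50^(-1) ≡ 50^{71} ≡ 19 mod 73. Verify: 50 × 19 = 950 ≡ 1 mod 73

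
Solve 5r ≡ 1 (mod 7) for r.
Since 7 is prime, by Fermat 5^(-1) ≡ 5^{5} ≡ 3 (mod 7). Verify: 5 × 3 = 15 ≡ 1 (mod 7)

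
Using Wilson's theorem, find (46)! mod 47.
By Wilson's theorem, (46)! ≡ -1 ≡ 46 mod 47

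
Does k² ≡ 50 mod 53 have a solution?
By Euler's criterion: 50^{26} ≡ 52 mod 53. Since this equals -1 (≡ 52), 50 is not a QR.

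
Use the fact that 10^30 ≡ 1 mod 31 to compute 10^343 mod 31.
By Fermat: 10^{30} ≡ 1 mod 31. 343 ≡ 13 mod 30. So 10^{343} ≡ 10^{13} ≡ 9 mod 31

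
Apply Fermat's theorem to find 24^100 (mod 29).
By Fermat: 24^{28} ≡ 1 (mod 29). 100 = 3×28 + 16. So 24^{100} ≡ 24^{16} ≡ 25 (mod 29)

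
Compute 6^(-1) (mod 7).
Since 7 is prime, by Fermat 6^(-1) ≡ 6^{5} ≡ 6 (mod 7). Verify: 6 × 6 = 36 ≡ 1 (mod 7)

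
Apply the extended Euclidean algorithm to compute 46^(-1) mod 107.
Extended GCD: 46(7) + 107(-3) = 1. So 46^(-1) ≡ 7 mod 107. Verify: 46 × 7 = 322 ≡ 1 mod 107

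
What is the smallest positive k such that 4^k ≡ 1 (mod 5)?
Powers of 4 mod 5: 4^1≡4, 4^2≡1. ord_5(4) = 2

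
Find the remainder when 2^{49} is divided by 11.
By Fermat: 2^{10} ≡ 1 mod 11. 49 = 4×10 + 9. So 2^{49} ≡ 2^{9} ≡ 6 mod 11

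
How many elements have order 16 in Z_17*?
There are φ(17-1) = φ(16) = 8 primitive roots modulo 17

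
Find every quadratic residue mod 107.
Quadratic residues modulo 107: {1, 3, 4, 9, 10, 11, 12, 13, 14, 16, 19, 23, 25, 27, 29, 30, 33, 34, 35, 36, 37, 39, 40, 41, 42, 44, 47, 48, 49, 52, 53, 56, 57, 61, 62, 64, 69, 75, 76, 79, 81, 83, 85, 86, 87, 89, 90, 92, 99, 100, 101, 102, 105}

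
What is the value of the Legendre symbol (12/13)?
(12/13) = 12^{6} mod 13 = 1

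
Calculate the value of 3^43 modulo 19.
Using Fermat: 3^{18} ≡ 1 mod 19. 43 ≡ 7 mod 18. So 3^{43} ≡ 3^{7} ≡ 2 mod 19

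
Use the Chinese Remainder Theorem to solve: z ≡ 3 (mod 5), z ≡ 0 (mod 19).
M = 5 × 19 = 95. M₁ = 19, y₁ ≡ 4 (mod 5). M₂ = 5, y₂ ≡ 4 (mod 19). z = 3×19×4 + 0×5×4 ≡ 38 (mod 95)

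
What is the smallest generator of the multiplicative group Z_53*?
g = 2. Powers: [2, 4, 8, 16, 32, 11, 22, ...] generates all 52 non-zero residues.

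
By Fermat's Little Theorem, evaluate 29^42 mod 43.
By Fermat's Little Theorem, 29^{42} ≡ 1 (mod 43) since 43 is prime and gcd(29, 43) = 1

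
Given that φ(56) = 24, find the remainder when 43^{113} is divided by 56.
By Euler: 43^{24} ≡ 1 (mod 56) since gcd(43, 56) = 1. 113 = 4×24 + 17. So 43^{113} ≡ 43^{17} ≡ 43 (mod 56)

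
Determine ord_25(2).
Powers of 2 mod 25: 2^1≡2, 2^2≡4, 2^3≡8, 2^4≡16, 2^5≡7, 2^6≡14, 2^7≡3, 2^8≡6, 2^9≡12, 2^10≡24, 2^11≡23, 2^12≡21, 2^13≡17, 2^14≡9, 2^15≡18, 2^16≡11, 2^17≡22, 2^18≡19, 2^19≡13, 2^20≡1. So the order of 2 is 20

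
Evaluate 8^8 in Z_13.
By repeated squaring mod 13: 8^{1}≡8, 8^{2}≡12, 8^{4}≡1, 8^{8}≡1. So 8^{8} ≡ 1 mod 13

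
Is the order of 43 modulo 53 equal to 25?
Powers of 43 mod 53: 43^1≡43, 43^2≡47, 43^3≡7, 43^4≡36, 43^5≡11, 43^6≡49, 43^7≡40, 43^8≡24, 43^9≡25, 43^10≡15, 43^11≡9, 43^12≡16, 43^13≡52, 43^14≡10, 43^15≡6, 43^16≡46, 43^17≡17, 43^18≡42, 43^19≡4, 43^20≡13, 43^21≡29, 43^22≡28, 43^23≡38, 43^24≡44, 43^25≡37, 43^26≡1. 43^25≡37≢1, so ord ≠ 25. No, the actual order is 26.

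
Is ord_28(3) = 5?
Powers of 3 mod 28: 3^1≡3, 3^2≡9, 3^3≡27, 3^4≡25, 3^5≡19, 3^6≡1. 3^5≡19≢1, so ord ≠ 5. No, the actual order is 6.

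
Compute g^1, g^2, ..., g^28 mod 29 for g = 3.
3^1, 3^2, ..., 3^{28} mod 29: [3, 9, 27, 23, 11, 4, 12, 7, 21, 5, 15, 16, 19, 28, 26, 20, 2, 6, 18, 25, 17, 22, 8, 24, 14, 13, 10, 1]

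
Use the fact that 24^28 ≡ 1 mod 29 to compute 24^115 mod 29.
By Fermat: 24^{28} ≡ 1 mod 29. 115 = 4×28 + 3. So 24^{115} ≡ 24^{3} ≡ 20 mod 29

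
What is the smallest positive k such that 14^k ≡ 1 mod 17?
Powers of 14 mod 17: 14^1≡14, 14^2≡9, 14^3≡7, 14^4≡13, 14^5≡12, 14^6≡15, 14^7≡6, 14^8≡16, 14^9≡3, 14^10≡8, 14^11≡10, 14^12≡4, 14^13≡5, 14^14≡2, 14^15≡11, 14^16≡1. Order = 16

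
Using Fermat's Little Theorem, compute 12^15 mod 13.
By Fermat: 12^{12} ≡ 1 (mod 13). So 12^{15} = 12^{12} · 12^{3} ≡ 12^{3} ≡ 12 (mod 13)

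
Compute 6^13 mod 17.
By repeated squaring (mod 17): 6^{1}≡6, 6^{2}≡2, 6^{4}≡4, 6^{8}≡16. Then 6^{13} = 6^{8+4+1} ≡ 16 × 4 × 6 ≡ 10 (mod 17)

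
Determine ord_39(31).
Powers of 31 mod 39: 31^1≡31, 31^2≡25, 31^3≡34, 31^4≡1. So the order of 31 is 4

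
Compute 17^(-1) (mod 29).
Since 29 is prime, by Fermat 17^(-1) ≡ 17^{27} ≡ 12 (mod 29). Verify: 17 × 12 = 204 ≡ 1 (mod 29)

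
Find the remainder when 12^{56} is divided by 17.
By Fermat: 12^{16} ≡ 1 mod 17. 56 = 3×16 + 8. So 12^{56} ≡ 12^{8} ≡ 16 mod 17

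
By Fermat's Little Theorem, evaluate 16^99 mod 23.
By Fermat: 16^{22} ≡ 1 mod 23. 99 = 4×22 + 11. So 16^{99} ≡ 16^{11} ≡ 1 mod 23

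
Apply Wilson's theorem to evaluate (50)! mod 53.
(52)! = (50)! × (51) × (52) ≡ -1 mod 53. So (50)! ≡ -1 × [(52)(51)]^(-1) ≡ 26 mod 53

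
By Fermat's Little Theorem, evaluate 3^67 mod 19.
By Fermat: 3^{18} ≡ 1 (mod 19). 67 = 3×18 + 13. So 3^{67} ≡ 3^{13} ≡ 14 (mod 19)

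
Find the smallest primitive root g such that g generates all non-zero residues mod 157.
g = 5. For each prime q|156: 5^{78}≡156, 5^{52}≡12, 5^{12}≡130, none ≡ 1, so ord_157(5) = 156 and 5 is a primitive root.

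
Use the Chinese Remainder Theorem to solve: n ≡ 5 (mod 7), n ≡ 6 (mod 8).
M = 7 × 8 = 56. M₁ = 8, y₁ ≡ 1 (mod 7). M₂ = 7, y₂ ≡ 7 (mod 8). n = 5×8×1 + 6×7×7 ≡ 54 (mod 56)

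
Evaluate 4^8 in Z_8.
By repeated squaring (mod 8): 4^{1}≡4, 4^{2}≡0, 4^{4}≡0, 4^{8}≡0. So 4^{8} ≡ 0 (mod 8)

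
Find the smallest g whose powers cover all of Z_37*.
g = 2. Powers: [2, 4, 8, 16, 32, 27, 17, 34, 31, ...] generates all 36 non-zero residues.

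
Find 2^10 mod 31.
By repeated squaring mod 31: 2^{1}≡2, 2^{2}≡4, 2^{4}≡16, 2^{8}≡8. Then 2^{10} = 2^{8+2} ≡ 8 × 4 ≡ 1 mod 31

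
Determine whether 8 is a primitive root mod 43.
8^{14} ≡ 1 (mod 43) and 14 < 42, so ord_43(8) = 14 ≠ 42 and 8 is not a primitive root.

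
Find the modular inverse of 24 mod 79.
Since 79 is prime, by Fermat 24^(-1) ≡ 24^{77} ≡ 56 mod 79. Verify: 24 × 56 = 1344 ≡ 1 mod 79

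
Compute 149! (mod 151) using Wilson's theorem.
(150)! = (149)! × (150) ≡ -1 (mod 151). So (149)! ≡ -1 × (150)^(-1) ≡ (-1)×(-1) = 1 (mod 151)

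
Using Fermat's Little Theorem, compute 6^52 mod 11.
By Fermat: 6^{10} ≡ 1 mod 11. 52 = 5×10 + 2. So 6^{52} ≡ 6^{2} ≡ 3 mod 11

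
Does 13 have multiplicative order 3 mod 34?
Powers of 13 mod 34: 13^1≡13, 13^2≡33, 13^3≡21, 13^4≡1. 13^3≡21≢1, so ord ≠ 3. No, the actual order is 4.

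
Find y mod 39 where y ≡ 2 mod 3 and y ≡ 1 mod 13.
M = 3 × 13 = 39. M₁ = 13, y₁ ≡ 1 mod 3. M₂ = 3, y₂ ≡ 9 mod 13. y = 2×13×1 + 1×3×9 ≡ 14 mod 39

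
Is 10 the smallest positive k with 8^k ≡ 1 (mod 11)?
Powers of 8 mod 11: 8^1≡8, 8^2≡9, 8^3≡6, 8^4≡4, 8^5≡10, 8^6≡3, 8^7≡2, 8^8≡5, 8^9≡7, 8^10≡1. First k with 8^k≡1 is k=10. Yes, ord_11(8) = 10.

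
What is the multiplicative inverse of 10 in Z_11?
Since 11 is prime, by Fermat 10^(-1) ≡ 10^{9} ≡ 10 mod 11. Verify: 10 × 10 = 100 ≡ 1 mod 11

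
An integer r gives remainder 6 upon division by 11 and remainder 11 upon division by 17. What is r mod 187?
M = 11 × 17 = 187. M₁ = 17, y₁ ≡ 2 mod 11. M₂ = 11, y₂ ≡ 14 mod 17. r = 6×17×2 + 11×11×14 ≡ 28 mod 187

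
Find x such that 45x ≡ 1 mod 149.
Since 149 is prime, by Fermat 45^(-1) ≡ 45^{147} ≡ 53 mod 149. Verify: 45 × 53 = 2385 ≡ 1 mod 149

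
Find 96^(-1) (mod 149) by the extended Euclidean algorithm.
Extended GCD: 96(-45) + 149(29) = 1. So 96^(-1) ≡ -45 ≡ 104 (mod 149). Verify: 96 × 104 = 9984 ≡ 1 (mod 149)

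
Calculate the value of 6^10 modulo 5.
Using Fermat: 6^{4} ≡ 1 mod 5. 10 ≡ 2 mod 4. So 6^{10} ≡ 6^{2} ≡ 1 mod 5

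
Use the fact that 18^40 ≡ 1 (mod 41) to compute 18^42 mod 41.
By Fermat: 18^{40} ≡ 1 (mod 41). So 18^{42} = 18^{40} · 18^{2} ≡ 18^{2} ≡ 37 (mod 41)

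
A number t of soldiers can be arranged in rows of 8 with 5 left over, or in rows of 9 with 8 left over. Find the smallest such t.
M = 8 × 9 = 72. M₁ = 9, y₁ ≡ 1 mod 8. M₂ = 8, y₂ ≡ 8 mod 9. t = 5×9×1 + 8×8×8 ≡ 53 mod 72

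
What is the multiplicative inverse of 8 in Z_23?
Since 23 is prime, by Fermat 8^(-1) ≡ 8^{21} ≡ 3 mod 23. Verify: 8 × 3 = 24 ≡ 1 mod 23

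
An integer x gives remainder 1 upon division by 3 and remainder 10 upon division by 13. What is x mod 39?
M = 3 × 13 = 39. M₁ = 13, y₁ ≡ 1 mod 3. M₂ = 3, y₂ ≡ 9 mod 13. x = 1×13×1 + 10×3×9 ≡ 10 mod 39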